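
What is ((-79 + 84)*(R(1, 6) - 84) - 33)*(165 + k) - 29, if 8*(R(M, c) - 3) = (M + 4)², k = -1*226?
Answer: 205887/8 ≈ 25736.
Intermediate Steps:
k = -226
R(M, c) = 3 + (4 + M)²/8 (R(M, c) = 3 + (M + 4)²/8 = 3 + (4 + M)²/8)
((-79 + 84)*(R(1, 6) - 84) - 33)*(165 + k) - 29 = ((-79 + 84)*((3 + (4 + 1)²/8) - 84) - 33)*(165 - 226) - 29 = (5*((3 + (⅛)*5²) - 84) - 33)*(-61) - 29 = (5*((3 + (⅛)*25) - 84) - 33)*(-61) - 29 = (5*((3 + 25/8) - 84) - 33)*(-61) - 29 = (5*(49/8 - 84) - 33)*(-61) - 29 = (5*(-623/8) - 33)*(-61) - 29 = (-3115/8 - 33)*(-61) - 29 = -3379/8*(-61) - 29 = 206119/8 - 29 = 205887/8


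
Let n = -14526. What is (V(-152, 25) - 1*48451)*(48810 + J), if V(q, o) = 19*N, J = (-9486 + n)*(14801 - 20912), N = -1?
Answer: -7114724302740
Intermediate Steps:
J = 146737332 (J = (-9486 - 14526)*(14801 - 20912) = -24012*(-6111) = 146737332)
V(q, o) = -19 (V(q, o) = 19*(-1) = -19)
(V(-152, 25) - 1*48451)*(48810 + J) = (-19 - 1*48451)*(48810 + 146737332) = (-19 - 48451)*146786142 = -48470*146786142 = -7114724302740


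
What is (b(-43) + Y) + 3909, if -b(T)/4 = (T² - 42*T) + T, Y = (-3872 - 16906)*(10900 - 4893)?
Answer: -124823985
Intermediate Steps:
Y = -124813446 (Y = -20778*6007 = -124813446)
b(T) = -4*T² + 164*T (b(T) = -4*((T² - 42*T) + T) = -4*(T² - 41*T) = -4*T² + 164*T)
(b(-43) + Y) + 3909 = (4*(-43)*(41 - 1*(-43)) - 124813446) + 3909 = (4*(-43)*(41 + 43) - 124813446) + 3909 = (4*(-43)*84 - 124813446) + 3909 = (-14448 - 124813446) + 3909 = -124827894 + 3909 = -124823985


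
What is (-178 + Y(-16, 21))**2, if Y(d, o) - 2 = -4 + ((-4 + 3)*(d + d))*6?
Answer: 144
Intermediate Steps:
Y(d, o) = -2 - 12*d (Y(d, o) = 2 + (-4 + ((-4 + 3)*(d + d))*6) = 2 + (-4 - 2*d*6) = 2 + (-4 - 12*d) = -2 - 12*d)
(-178 + Y(-16, 21))**2 = (-178 + (-2 - 12*(-16)))**2 = (-178 + (-2 + 192))**2 = (-178 + 190)**2 = 12**2 = 144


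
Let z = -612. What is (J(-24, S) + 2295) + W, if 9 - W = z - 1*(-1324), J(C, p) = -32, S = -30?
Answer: 1560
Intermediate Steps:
W = -703 (W = 9 - (-612 - 1*(-1324)) = 9 - (-612 + 1324) = 9 - 1*712 = 9 - 712 = -703)
(J(-24, S) + 2295) + W = (-32 + 2295) - 703 = 2263 - 703 = 1560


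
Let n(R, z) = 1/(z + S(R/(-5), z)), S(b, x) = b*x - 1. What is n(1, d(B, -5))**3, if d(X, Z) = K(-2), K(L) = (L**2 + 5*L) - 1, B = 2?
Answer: -125/35937 ≈ -0.0034783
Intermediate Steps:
S(b, x) = -1 + b*x
K(L) = -1 + L**2 + 5*L
d(X, Z) = -7 (d(X, Z) = -1 + (-2)**2 + 5*(-2) = -1 + 4 - 10 = -7)
n(R, z) = 1/(-1 + z - R*z/5) (n(R, z) = 1/(z + (-1 + (R/(-5))*z)) = 1/(z + (-1 + (R*(-1/5))*z)) = 1/(z + (-1 + (-R/5)*z)) = 1/(z + (-1 - R*z/5)) = 1/(-1 + z - R*z/5))
n(1, d(B, -5))**3 = (5/(-5 + 5*(-7) - 1*1*(-7)))**3 = (5/(-5 - 35 + 7))**3 = (5/(-33))**3 = (5*(-1/33))**3 = (-5/33)**3 = -125/35937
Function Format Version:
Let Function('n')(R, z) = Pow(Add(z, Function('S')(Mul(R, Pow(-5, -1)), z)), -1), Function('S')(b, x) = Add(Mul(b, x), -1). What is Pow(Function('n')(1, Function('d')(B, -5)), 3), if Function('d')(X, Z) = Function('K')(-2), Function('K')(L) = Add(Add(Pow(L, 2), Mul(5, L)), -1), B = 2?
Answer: Rational(-125, 35937) ≈ -0.0034783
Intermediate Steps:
Function('S')(b, x) = Add(-1, Mul(b, x))
Function('K')(L) = Add(-1, Pow(L, 2), Mul(5, L))
Function('d')(X, Z) = -7 (Function('d')(X, Z) = Add(-1, Pow(-2, 2), Mul(5, -2)) = Add(-1, 4, -10) = -7)
Function('n')(R, z) = Pow(Add(-1, z, Mul(Rational(-1, 5), R, z)), -1) (Function('n')(R, z) = Pow(Add(z, Add(-1, Mul(Mul(R, Pow(-5, -1)), z))), -1) = Pow(Add(z, Add(-1, Mul(Mul(R, Rational(-1, 5)), z))), -1) = Pow(Add(z, Add(-1, Mul(Mul(Rational(-1, 5), R), z))), -1) = Pow(Add(z, Add(-1, Mul(Rational(-1, 5), R, z))), -1) = Pow(Add(-1, z, Mul(Rational(-1, 5), R, z)), -1))
Pow(Function('n')(1, Function('d')(B, -5)), 3) = Pow(Mul(5, Pow(Add(-5, Mul(5, -7), Mul(-1, 1, -7)), -1)), 3) = Pow(Mul(5, Pow(Add(-5, -35, 7), -1)), 3) = Pow(Mul(5, Pow(-33, -1)), 3) = Pow(Mul(5, Rational(-1, 33)), 3) = Pow(Rational(-5, 33), 3) = Rational(-125, 35937)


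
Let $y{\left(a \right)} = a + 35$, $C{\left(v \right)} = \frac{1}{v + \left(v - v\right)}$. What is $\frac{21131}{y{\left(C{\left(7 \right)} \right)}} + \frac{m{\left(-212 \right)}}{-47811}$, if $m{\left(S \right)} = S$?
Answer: $\frac{2357370613}{3920502} \approx 601.29$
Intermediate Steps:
$C{\left(v \right)} = \frac{1}{v}$ ($C{\left(v \right)} = \frac{1}{v + 0} = \frac{1}{v}$)
$y{\left(a \right)} = 35 + a$
$\frac{21131}{y{\left(C{\left(7 \right)} \right)}} + \frac{m{\left(-212 \right)}}{-47811} = \frac{21131}{35 + \frac{1}{7}} - \frac{212}{-47811} = \frac{21131}{35 + \frac{1}{7}} - - \frac{212}{47811} = \frac{21131}{\frac{246}{7}} + \frac{212}{47811} = 21131 \cdot \frac{7}{246} + \frac{212}{47811} = \frac{147917}{246} + \frac{212}{47811} = \frac{2357370613}{3920502}$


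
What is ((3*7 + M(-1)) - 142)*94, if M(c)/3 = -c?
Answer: -11092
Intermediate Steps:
M(c) = -3*c (M(c) = 3*(-c) = -3*c)
((3*7 + M(-1)) - 142)*94 = ((3*7 - 3*(-1)) - 142)*94 = ((21 + 3) - 142)*94 = (24 - 142)*94 = -118*94 = -11092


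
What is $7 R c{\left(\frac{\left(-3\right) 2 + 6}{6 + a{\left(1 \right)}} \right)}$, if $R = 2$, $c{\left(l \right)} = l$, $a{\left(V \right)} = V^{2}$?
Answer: $0$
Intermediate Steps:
$7 R c{\left(\frac{\left(-3\right) 2 + 6}{6 + a{\left(1 \right)}} \right)} = 7 \cdot 2 \frac{\left(-3\right) 2 + 6}{6 + 1^{2}} = 14 \frac{-6 + 6}{6 + 1} = 14 \cdot \frac{0}{7} = 14 \cdot 0 \cdot \frac{1}{7} = 14 \cdot 0 = 0$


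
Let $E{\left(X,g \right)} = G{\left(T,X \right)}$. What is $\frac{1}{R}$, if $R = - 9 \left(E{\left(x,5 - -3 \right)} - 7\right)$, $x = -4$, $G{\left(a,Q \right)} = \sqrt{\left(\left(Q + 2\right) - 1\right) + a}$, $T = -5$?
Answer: $\frac{7}{513} + \frac{2 i \sqrt{2}}{513} \approx 0.013645 + 0.0055135 i$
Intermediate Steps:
$G{\left(a,Q \right)} = \sqrt{1 + Q + a}$ ($G{\left(a,Q \right)} = \sqrt{\left(\left(2 + Q\right) - 1\right) + a} = \sqrt{\left(1 + Q\right) + a} = \sqrt{1 + Q + a}$)
$E{\left(X,g \right)} = \sqrt{-4 + X}$ ($E{\left(X,g \right)} = \sqrt{1 + X - 5} = \sqrt{-4 + X}$)
$R = 63 - 18 i \sqrt{2}$ ($R = - 9 \left(\sqrt{-4 - 4} - 7\right) = - 9 \left(\sqrt{-8} - 7\right) = - 9 \left(2 i \sqrt{2} - 7\right) = - 9 \left(-7 + 2 i \sqrt{2}\right) = 63 - 18 i \sqrt{2} \approx 63.0 - 25.456 i$)
$\frac{1}{R} = \frac{1}{63 - 18 i \sqrt{2}}$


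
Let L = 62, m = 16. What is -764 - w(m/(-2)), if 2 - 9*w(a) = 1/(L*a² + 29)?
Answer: -27491365/35973 ≈ -764.22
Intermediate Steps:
w(a) = 2/9 - 1/(9*(29 + 62*a²)) (w(a) = 2/9 - 1/(9*(62*a² + 29)) = 2/9 - 1/(9*(29 + 62*a²)))
-764 - w(m/(-2)) = -764 - (57 + 124*(16/(-2))²)/(9*(29 + 62*(16/(-2))²)) = -764 - (57 + 124*(-½*16)²)/(9*(29 + 62*(-½*16)²)) = -764 - (57 + 124*(-8)²)/(9*(29 + 62*(-8)²)) = -764 - (57 + 124*64)/(9*(29 + 62*64)) = -764 - (57 + 7936)/(9*(29 + 3968)) = -764 - 7993/(9*3997) = -764 - 1*7993/35973 = -764 - 7993/35973 = -27491365/35973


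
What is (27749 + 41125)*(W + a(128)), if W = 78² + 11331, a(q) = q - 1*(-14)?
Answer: 1209220818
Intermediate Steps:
a(q) = 14 + q (a(q) = q + 14 = 14 + q)
W = 17415 (W = 6084 + 11331 = 17415)
(27749 + 41125)*(W + a(128)) = (27749 + 41125)*(17415 + (14 + 128)) = 68874*(17415 + 142) = 68874*17557 = 1209220818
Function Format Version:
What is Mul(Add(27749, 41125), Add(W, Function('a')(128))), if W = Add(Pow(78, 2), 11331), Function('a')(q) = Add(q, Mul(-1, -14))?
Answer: 1209220818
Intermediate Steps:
Function('a')(q) = Add(14, q) (Function('a')(q) = Add(q, 14) = Add(14, q))
W = 17415 (W = Add(6084, 11331) = 17415)
Mul(Add(27749, 41125), Add(W, Function('a')(128))) = Mul(Add(27749, 41125), Add(17415, Add(14, 128))) = Mul(68874, Add(17415, 142)) = Mul(68874, 17557) = 1209220818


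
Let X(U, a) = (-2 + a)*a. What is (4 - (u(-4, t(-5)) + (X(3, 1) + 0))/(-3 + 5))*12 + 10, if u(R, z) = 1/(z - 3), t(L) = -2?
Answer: 326/5 ≈ 65.200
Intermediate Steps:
X(U, a) = a*(-2 + a)
u(R, z) = 1/(-3 + z)
(4 - (u(-4, t(-5)) + (X(3, 1) + 0))/(-3 + 5))*12 + 10 = (4 - (1/(-3 - 2) + (1*(-2 + 1) + 0))/(-3 + 5))*12 + 10 = (4 - (1/(-5) + (1*(-1) + 0))/2)*12 + 10 = (4 - (-⅕ + (-1 + 0))/2)*12 + 10 = (4 - (-⅕ - 1)/2)*12 + 10 = (4 - (-6)/(5*2))*12 + 10 = (4 - 1*(-⅗))*12 + 10 = (4 + ⅗)*12 + 10 = (23/5)*12 + 10 = 276/5 + 10 = 326/5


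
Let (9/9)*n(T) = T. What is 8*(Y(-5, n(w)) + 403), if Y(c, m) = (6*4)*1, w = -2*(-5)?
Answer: 3416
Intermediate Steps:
w = 10
n(T) = T
Y(c, m) = 24 (Y(c, m) = 24*1 = 24)
8*(Y(-5, n(w)) + 403) = 8*(24 + 403) = 8*427 = 3416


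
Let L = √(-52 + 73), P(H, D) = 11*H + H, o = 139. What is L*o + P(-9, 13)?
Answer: -108 + 139*√21 ≈ 528.98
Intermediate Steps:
P(H, D) = 12*H
L = √21 ≈ 4.5826
L*o + P(-9, 13) = √21*139 + 12*(-9) = 139*√21 - 108 = -108 + 139*√21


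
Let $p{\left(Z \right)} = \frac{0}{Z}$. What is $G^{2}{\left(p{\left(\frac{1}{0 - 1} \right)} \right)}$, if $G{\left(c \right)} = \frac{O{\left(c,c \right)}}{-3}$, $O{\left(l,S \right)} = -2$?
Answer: $\frac{4}{9} \approx 0.44444$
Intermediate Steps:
$p{\left(Z \right)} = 0$
$G{\left(c \right)} = \frac{2}{3}$ ($G{\left(c \right)} = - \frac{2}{-3} = \left(-2\right) \left(- \frac{1}{3}\right) = \frac{2}{3}$)
$G^{2}{\left(p{\left(\frac{1}{0 - 1} \right)} \right)} = \left(\frac{2}{3}\right)^{2} = \frac{4}{9}$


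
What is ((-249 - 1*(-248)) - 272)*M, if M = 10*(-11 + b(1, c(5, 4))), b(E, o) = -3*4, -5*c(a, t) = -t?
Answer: 62790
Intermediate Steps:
c(a, t) = t/5 (c(a, t) = -(-1)*t/5 = t/5)
b(E, o) = -12
M = -230 (M = 10*(-11 - 12) = 10*(-23) = -230)
((-249 - 1*(-248)) - 272)*M = ((-249 - 1*(-248)) - 272)*(-230) = ((-249 + 248) - 272)*(-230) = (-1 - 272)*(-230) = -273*(-230) = 62790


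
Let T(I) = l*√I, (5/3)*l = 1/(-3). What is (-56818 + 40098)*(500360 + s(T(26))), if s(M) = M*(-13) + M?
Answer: -8366019200 - 40128*√26 ≈ -8.3662e+9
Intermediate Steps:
l = -⅕ (l = (⅗)/(-3) = (⅗)*(-⅓) = -⅕ ≈ -0.20000)
T(I) = -√I/5
s(M) = -12*M (s(M) = -13*M + M = -12*M)
(-56818 + 40098)*(500360 + s(T(26))) = (-56818 + 40098)*(500360 - (-12)*√26/5) = -16720*(500360 + 12*√26/5) = -8366019200 - 40128*√26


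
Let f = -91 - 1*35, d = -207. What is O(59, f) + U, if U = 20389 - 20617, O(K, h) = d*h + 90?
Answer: 25944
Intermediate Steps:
f = -126 (f = -91 - 35 = -126)
O(K, h) = 90 - 207*h (O(K, h) = -207*h + 90 = 90 - 207*h)
U = -228
O(59, f) + U = (90 - 207*(-126)) - 228 = (90 + 26082) - 228 = 26172 - 228 = 25944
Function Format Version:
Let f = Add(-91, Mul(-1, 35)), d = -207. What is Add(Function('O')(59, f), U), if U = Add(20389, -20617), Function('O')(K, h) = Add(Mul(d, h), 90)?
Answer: 25944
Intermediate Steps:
f = -126 (f = Add(-91, -35) = -126)
Function('O')(K, h) = Add(90, Mul(-207, h)) (Function('O')(K, h) = Add(Mul(-207, h), 90) = Add(90, Mul(-207, h)))
U = -228
Add(Function('O')(59, f), U) = Add(Add(90, Mul(-207, -126)), -228) = Add(Add(90, 26082), -228) = Add(26172, -228) = 25944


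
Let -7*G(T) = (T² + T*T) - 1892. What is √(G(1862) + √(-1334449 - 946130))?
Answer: √(-48525372 + 49*I*√2280579)/7 ≈ 0.75876 + 995.15*I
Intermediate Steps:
G(T) = 1892/7 - 2*T²/7 (G(T) = -((T² + T*T) - 1892)/7 = -((T² + T²) - 1892)/7 = -(2*T² - 1892)/7 = -(-1892 + 2*T²)/7 = 1892/7 - 2*T²/7)
√(G(1862) + √(-1334449 - 946130)) = √((1892/7 - 2/7*1862²) + √(-1334449 - 946130)) = √((1892/7 - 2/7*3467044) + √(-2280579)) = √((1892/7 - 990584) + I*√2280579) = √(-6932196/7 + I*√2280579)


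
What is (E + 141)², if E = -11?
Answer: 16900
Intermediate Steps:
(E + 141)² = (-11 + 141)² = 130² = 16900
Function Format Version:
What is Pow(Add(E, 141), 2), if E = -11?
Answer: 16900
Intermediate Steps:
Pow(Add(E, 141), 2) = Pow(Add(-11, 141), 2) = Pow(130, 2) = 16900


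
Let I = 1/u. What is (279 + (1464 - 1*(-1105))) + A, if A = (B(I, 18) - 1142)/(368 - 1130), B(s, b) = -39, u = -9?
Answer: 2171357/762 ≈ 2849.6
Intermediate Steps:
I = -⅑ (I = 1/(-9) = -⅑ ≈ -0.11111)
A = 1181/762 (A = (-39 - 1142)/(368 - 1130) = -1181/(-762) = -1181*(-1/762) = 1181/762 ≈ 1.5499)
(279 + (1464 - 1*(-1105))) + A = (279 + (1464 - 1*(-1105))) + 1181/762 = (279 + (1464 + 1105)) + 1181/762 = (279 + 2569) + 1181/762 = 2848 + 1181/762 = 2171357/762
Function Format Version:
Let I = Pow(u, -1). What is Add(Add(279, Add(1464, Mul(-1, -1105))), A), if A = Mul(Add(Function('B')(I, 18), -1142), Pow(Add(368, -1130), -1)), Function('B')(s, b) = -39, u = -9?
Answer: Rational(2171357, 762) ≈ 2849.6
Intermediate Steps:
I = Rational(-1, 9) (I = Pow(-9, -1) = Rational(-1, 9) ≈ -0.11111)
A = Rational(1181, 762) (A = Mul(Add(-39, -1142), Pow(Add(368, -1130), -1)) = Mul(-1181, Pow(-762, -1)) = Mul(-1181, Rational(-1, 762)) = Rational(1181, 762) ≈ 1.5499)
Add(Add(279, Add(1464, Mul(-1, -1105))), A) = Add(Add(279, Add(1464, Mul(-1, -1105))), Rational(1181, 762)) = Add(Add(279, Add(1464, 1105)), Rational(1181, 762)) = Add(Add(279, 2569), Rational(1181, 762)) = Add(2848, Rational(1181, 762)) = Rational(2171357, 762)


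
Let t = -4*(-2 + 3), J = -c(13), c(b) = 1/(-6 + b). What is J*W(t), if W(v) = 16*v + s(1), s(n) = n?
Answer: 9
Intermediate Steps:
J = -⅐ (J = -1/(-6 + 13) = -1/7 = -1*⅐ = -⅐ ≈ -0.14286)
t = -4 (t = -4*1 = -4)
W(v) = 1 + 16*v (W(v) = 16*v + 1 = 1 + 16*v)
J*W(t) = -(1 + 16*(-4))/7 = -(1 - 64)/7 = -⅐*(-63) = 9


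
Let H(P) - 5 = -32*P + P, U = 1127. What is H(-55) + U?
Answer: 2837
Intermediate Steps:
H(P) = 5 - 31*P (H(P) = 5 + (-32*P + P) = 5 - 31*P)
H(-55) + U = (5 - 31*(-55)) + 1127 = (5 + 1705) + 1127 = 1710 + 1127 = 2837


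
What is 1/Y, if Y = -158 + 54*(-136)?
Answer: -1/7502 ≈ -0.00013330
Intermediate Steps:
Y = -7502 (Y = -158 - 7344 = -7502)
1/Y = 1/(-7502) = -1/7502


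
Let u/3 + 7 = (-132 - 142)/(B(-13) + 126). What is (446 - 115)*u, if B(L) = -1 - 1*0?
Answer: -1140957/125 ≈ -9127.7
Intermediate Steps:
B(L) = -1 (B(L) = -1 + 0 = -1)
u = -3447/125 (u = -21 + 3*((-132 - 142)/(-1 + 126)) = -21 + 3*(-274/125) = -21 - 822/125 = -3447/125 ≈ -27.576)
(446 - 115)*u = (446 - 115)*(-3447/125) = 331*(-3447/125) = -1140957/125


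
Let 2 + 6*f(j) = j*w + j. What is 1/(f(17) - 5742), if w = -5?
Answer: -3/17261 ≈ -0.00017380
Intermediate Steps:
f(j) = -1/3 - 2*j/3 (f(j) = -1/3 + (j*(-5) + j)/6 = -1/3 + (-5*j + j)/6 = -1/3 + (-4*j)/6 = -1/3 - 2*j/3)
1/(f(17) - 5742) = 1/((-1/3 - 2/3*17) - 5742) = 1/((-1/3 - 34/3) - 5742) = 1/(-35/3 - 5742) = 1/(-17261/3) = -3/17261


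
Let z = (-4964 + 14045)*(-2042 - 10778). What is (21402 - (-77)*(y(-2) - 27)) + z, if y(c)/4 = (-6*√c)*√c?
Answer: -116395401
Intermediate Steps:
y(c) = -24*c (y(c) = 4*((-6*√c)*√c) = 4*(-6*c) = -24*c)
z = -116418420 (z = 9081*(-12820) = -116418420)
(21402 - (-77)*(y(-2) - 27)) + z = (21402 - (-77)*(-24*(-2) - 27)) - 116418420 = (21402 - (-77)*(48 - 27)) - 116418420 = (21402 - (-77)*21) - 116418420 = (21402 - 1*(-1617)) - 116418420 = (21402 + 1617) - 116418420 = 23019 - 116418420 = -116395401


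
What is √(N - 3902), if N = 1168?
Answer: I*√2734 ≈ 52.288*I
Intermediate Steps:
√(N - 3902) = √(1168 - 3902) = √(-2734) = I*√2734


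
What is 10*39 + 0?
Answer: 390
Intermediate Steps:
10*39 + 0 = 390 + 0 = 390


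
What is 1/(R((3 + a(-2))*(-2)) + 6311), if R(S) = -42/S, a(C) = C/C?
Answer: 4/25265 ≈ 0.00015832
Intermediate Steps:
a(C) = 1
1/(R((3 + a(-2))*(-2)) + 6311) = 1/(-42*(-1/(2*(3 + 1))) + 6311) = 1/(-42/(4*(-2)) + 6311) = 1/(-42/(-8) + 6311) = 1/(-42*(-⅛) + 6311) = 1/(21/4 + 6311) = 1/(25265/4) = 4/25265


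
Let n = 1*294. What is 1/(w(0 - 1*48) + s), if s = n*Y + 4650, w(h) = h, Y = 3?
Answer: 1/5484 ≈ 0.00018235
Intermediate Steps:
n = 294
s = 5532 (s = 294*3 + 4650 = 882 + 4650 = 5532)
1/(w(0 - 1*48) + s) = 1/((0 - 1*48) + 5532) = 1/((0 - 48) + 5532) = 1/(-48 + 5532) = 1/5484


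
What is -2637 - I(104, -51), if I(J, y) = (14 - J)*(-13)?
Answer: -3807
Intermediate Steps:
I(J, y) = -182 + 13*J
-2637 - I(104, -51) = -2637 - (-182 + 13*104) = -2637 - (-182 + 1352) = -2637 - 1*1170 = -2637 - 1170 = -3807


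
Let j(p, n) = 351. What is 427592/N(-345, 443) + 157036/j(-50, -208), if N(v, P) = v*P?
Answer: 7950170756/17881695 ≈ 444.60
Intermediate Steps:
N(v, P) = P*v
427592/N(-345, 443) + 157036/j(-50, -208) = 427592/((443*(-345))) + 157036/351 = 427592/(-152835) + 157036*(1/351) = 427592*(-1/152835) + 157036/351 = -427592/152835 + 157036/351 = 7950170756/17881695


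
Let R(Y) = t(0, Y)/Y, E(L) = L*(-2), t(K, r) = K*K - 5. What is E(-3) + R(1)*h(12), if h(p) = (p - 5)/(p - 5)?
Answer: 1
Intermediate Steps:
t(K, r) = -5 + K**2 (t(K, r) = K**2 - 5 = -5 + K**2)
h(p) = 1 (h(p) = (-5 + p)/(-5 + p) = 1)
E(L) = -2*L
R(Y) = -5/Y (R(Y) = (-5 + 0**2)/Y = (-5 + 0)/Y = -5/Y)
E(-3) + R(1)*h(12) = -2*(-3) - 5/1*1 = 6 - 5*1*1 = 6 - 5*1 = 6 - 5 = 1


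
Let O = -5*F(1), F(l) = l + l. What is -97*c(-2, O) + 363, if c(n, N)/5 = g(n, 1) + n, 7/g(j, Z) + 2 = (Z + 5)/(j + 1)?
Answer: 14059/8 ≈ 1757.4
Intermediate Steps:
g(j, Z) = 7/(-2 + (5 + Z)/(1 + j)) (g(j, Z) = 7/(-2 + (Z + 5)/(j + 1)) = 7/(-2 + (5 + Z)/(1 + j)))
F(l) = 2*l
O = -10 ≈ -10.000
c(n, N) = 5*n + 35*(1 + n)/(4 - 2*n) (c(n, N) = 5*(7*(1 + n)/(3 + 1 - 2*n) + n) = 5*(7*(1 + n)/(4 - 2*n) + n) = 5*(n + 7*(1 + n)/(4 - 2*n)) = 5*n + 35*(1 + n)/(4 - 2*n))
-97*c(-2, O) + 363 = -485*(-7 - 11*(-2) + 2*(-2)²)/(2*(-2 - 2)) + 363 = -485*(-7 + 22 + 2*4)/(2*(-4)) + 363 = -485*(-1)*(-7 + 22 + 8)/(2*4) + 363 = -485*(-1)*23/(2*4) + 363 = -97*(-115/8) + 363 = 11155/8 + 363 = 14059/8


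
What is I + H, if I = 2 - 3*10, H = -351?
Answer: -379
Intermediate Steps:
I = -28 (I = 2 - 30 = -28)
I + H = -28 - 351 = -379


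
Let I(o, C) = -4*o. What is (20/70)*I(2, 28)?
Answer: -16/7 ≈ -2.2857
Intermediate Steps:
(20/70)*I(2, 28) = (20/70)*(-4*2) = (20*(1/70))*(-8) = (2/7)*(-8) = -16/7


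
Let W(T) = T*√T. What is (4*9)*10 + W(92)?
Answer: 360 + 184*√23 ≈ 1242.4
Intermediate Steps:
W(T) = T^(3/2)
(4*9)*10 + W(92) = (4*9)*10 + 92^(3/2) = 36*10 + 184*√23 = 360 + 184*√23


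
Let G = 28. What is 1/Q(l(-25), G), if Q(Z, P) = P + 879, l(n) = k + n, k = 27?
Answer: 1/907 ≈ 0.0011025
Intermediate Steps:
l(n) = 27 + n
Q(Z, P) = 879 + P
1/Q(l(-25), G) = 1/(879 + 28) = 1/907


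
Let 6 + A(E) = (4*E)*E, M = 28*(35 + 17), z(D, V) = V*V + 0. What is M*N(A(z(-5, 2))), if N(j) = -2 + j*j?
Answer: 4895072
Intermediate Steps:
z(D, V) = V² (z(D, V) = V² + 0 = V²)
M = 1456 (M = 28*52 = 1456)
A(E) = -6 + 4*E² (A(E) = -6 + (4*E)*E = -6 + 4*E²)
N(j) = -2 + j²
M*N(A(z(-5, 2))) = 1456*(-2 + (-6 + 4*(2²)²)²) = 1456*(-2 + (-6 + 4*4²)²) = 1456*(-2 + (-6 + 4*16)²) = 1456*(-2 + (-6 + 64)²) = 1456*(-2 + 58²) = 1456*(-2 + 3364) = 1456*3362 = 4895072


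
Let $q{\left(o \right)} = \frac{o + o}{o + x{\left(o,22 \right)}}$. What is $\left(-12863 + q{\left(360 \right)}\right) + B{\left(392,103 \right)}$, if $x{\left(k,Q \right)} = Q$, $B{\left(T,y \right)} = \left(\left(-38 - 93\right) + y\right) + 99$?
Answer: $- \frac{2442912}{191} \approx -12790.0$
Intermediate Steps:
$B{\left(T,y \right)} = -32 + y$ ($B{\left(T,y \right)} = \left(\left(-38 - 93\right) + y\right) + 99 = \left(-131 + y\right) + 99 = -32 + y$)
$q{\left(o \right)} = \frac{2 o}{22 + o}$ ($q{\left(o \right)} = \frac{o + o}{o + 22} = \frac{2 o}{22 + o}$)
$\left(-12863 + q{\left(360 \right)}\right) + B{\left(392,103 \right)} = \left(-12863 + 2 \cdot 360 \frac{1}{22 + 360}\right) + \left(-32 + 103\right) = \left(-12863 + 2 \cdot 360 \cdot \frac{1}{382}\right) + 71 = \left(-12863 + \frac{360}{191}\right) + 71 = - \frac{2456473}{191} + 71 = - \frac{2442912}{191}$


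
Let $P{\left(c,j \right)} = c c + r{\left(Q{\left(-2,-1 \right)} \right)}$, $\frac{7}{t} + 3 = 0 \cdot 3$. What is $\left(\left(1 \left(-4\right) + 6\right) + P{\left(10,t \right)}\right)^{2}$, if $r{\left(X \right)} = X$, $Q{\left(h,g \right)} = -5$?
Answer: $9409$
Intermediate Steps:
$t = - \frac{7}{3}$ ($t = \frac{7}{-3 + 0 \cdot 3} = \frac{7}{-3 + 0} = \frac{7}{-3} = 7 \left(- \frac{1}{3}\right) = - \frac{7}{3} \approx -2.3333$)
$P{\left(c,j \right)} = -5 + c^{2}$ ($P{\left(c,j \right)} = c c - 5 = c^{2} - 5 = -5 + c^{2}$)
$\left(\left(1 \left(-4\right) + 6\right) + P{\left(10,t \right)}\right)^{2} = \left(\left(1 \left(-4\right) + 6\right) - \left(5 - 10^{2}\right)\right)^{2} = \left(\left(-4 + 6\right) + \left(-5 + 100\right)\right)^{2} = \left(2 + 95\right)^{2} = 97^{2} = 9409$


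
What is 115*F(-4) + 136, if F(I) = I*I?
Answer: 1976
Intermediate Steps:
F(I) = I²
115*F(-4) + 136 = 115*(-4)² + 136 = 115*16 + 136 = 1840 + 136 = 1976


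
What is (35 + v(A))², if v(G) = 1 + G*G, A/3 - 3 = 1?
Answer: 32400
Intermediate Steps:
A = 12 (A = 9 + 3*1 = 9 + 3 = 12)
v(G) = 1 + G²
(35 + v(A))² = (35 + (1 + 12²))² = (35 + (1 + 144))² = (35 + 145)² = 180² = 32400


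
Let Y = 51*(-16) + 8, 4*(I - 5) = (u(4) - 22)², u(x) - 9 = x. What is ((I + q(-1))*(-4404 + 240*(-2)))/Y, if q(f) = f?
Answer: 118437/808 ≈ 146.58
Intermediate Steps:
u(x) = 9 + x
I = 101/4 (I = 5 + ((9 + 4) - 22)²/4 = 5 + (13 - 22)²/4 = 5 + (¼)*(-9)² = 5 + (¼)*81 = 5 + 81/4 = 101/4 ≈ 25.250)
Y = -808 (Y = -816 + 8 = -808)
((I + q(-1))*(-4404 + 240*(-2)))/Y = ((101/4 - 1)*(-4404 + 240*(-2)))/(-808) = (97*(-4404 - 480)/4)*(-1/808) = ((97/4)*(-4884))*(-1/808) = -118437*(-1/808) = 118437/808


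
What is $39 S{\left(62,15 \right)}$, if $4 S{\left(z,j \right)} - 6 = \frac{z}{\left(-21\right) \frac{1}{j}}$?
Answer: $- \frac{2613}{7} \approx -373.29$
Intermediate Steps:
$S{\left(z,j \right)} = \frac{3}{2} - \frac{j z}{84}$ ($S{\left(z,j \right)} = \frac{3}{2} + \frac{z \frac{1}{\left(-21\right) \frac{1}{j}}}{4} = \frac{3}{2} + \frac{z \left(- \frac{j}{21}\right)}{4} = \frac{3}{2} + \frac{\left(- \frac{1}{21}\right) j z}{4} = \frac{3}{2} - \frac{j z}{84}$)
$39 S{\left(62,15 \right)} = 39 \left(\frac{3}{2} - \frac{5}{28} \cdot 62\right) = 39 \left(\frac{3}{2} - \frac{155}{14}\right) = 39 \left(- \frac{67}{7}\right) = - \frac{2613}{7}$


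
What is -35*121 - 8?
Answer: -4243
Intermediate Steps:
-35*121 - 8 = -4235 - 8 = -4243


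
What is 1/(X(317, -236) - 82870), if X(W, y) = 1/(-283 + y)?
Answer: -519/43009531 ≈ -1.2067e-5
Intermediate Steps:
1/(X(317, -236) - 82870) = 1/(1/(-283 - 236) - 82870) = 1/(1/(-519) - 82870) = 1/(-1/519 - 82870) = 1/(-43009531/519) = -519/43009531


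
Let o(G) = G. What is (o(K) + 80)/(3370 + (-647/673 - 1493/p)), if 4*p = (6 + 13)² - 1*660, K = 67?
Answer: 9860123/227320231 ≈ 0.043375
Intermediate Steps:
p = -299/4 (p = ((6 + 13)² - 1*660)/4 = (19² - 660)/4 = (361 - 660)/4 = (¼)*(-299) = -299/4 ≈ -74.750)
(o(K) + 80)/(3370 + (-647/673 - 1493/p)) = (67 + 80)/(3370 + (-647/673 - 1493/(-299/4))) = 147/(3370 + (-647*1/673 - 1493*(-4/299))) = 147/(3370 + (-647/673 + 5972/299)) = 147/(3370 + 3825703/201227) = 147/(681960693/201227) = 147*(201227/681960693) = 9860123/227320231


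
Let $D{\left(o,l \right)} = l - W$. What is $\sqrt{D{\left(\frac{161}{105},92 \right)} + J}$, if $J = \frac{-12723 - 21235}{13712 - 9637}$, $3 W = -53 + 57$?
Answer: $\frac{\sqrt{492191214}}{2445} \approx 9.0738$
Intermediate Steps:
$W = \frac{4}{3}$ ($W = \frac{-53 + 57}{3} = \frac{1}{3} \cdot 4 = \frac{4}{3} \approx 1.3333$)
$J = - \frac{33958}{4075} \approx -8.3333$
$D{\left(o,l \right)} = - \frac{4}{3} + l$ ($D{\left(o,l \right)} = l - \frac{4}{3} = - \frac{4}{3} + l$)
$\sqrt{D{\left(\frac{161}{105},92 \right)} + J} = \sqrt{\left(- \frac{4}{3} + 92\right) - \frac{33958}{4075}} = \sqrt{\frac{272}{3} - \frac{33958}{4075}} = \sqrt{\frac{1006526}{12225}} = \frac{\sqrt{492191214}}{2445}$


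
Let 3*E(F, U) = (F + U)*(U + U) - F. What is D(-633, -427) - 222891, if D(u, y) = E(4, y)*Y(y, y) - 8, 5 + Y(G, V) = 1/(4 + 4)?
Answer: -3239643/4 ≈ -8.0991e+5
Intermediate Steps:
Y(G, V) = -39/8 (Y(G, V) = -5 + 1/(4 + 4) = -5 + 1/8 = -5 + ⅛ = -39/8)
E(F, U) = -F/3 + 2*U*(F + U)/3 (E(F, U) = ((F + U)*(U + U) - F)/3 = ((F + U)*(2*U) - F)/3 = (2*U*(F + U) - F)/3 = (-F + 2*U*(F + U))/3 = -F/3 + 2*U*(F + U)/3)
D(u, y) = -3/2 - 13*y - 13*y²/4 (D(u, y) = (-⅓*4 + 2*y²/3 + (⅔)*4*y)*(-39/8) - 8 = (-4/3 + 2*y²/3 + 8*y/3)*(-39/8) - 8 = (13/2 - 13*y - 13*y²/4) - 8 = -3/2 - 13*y - 13*y²/4)
D(-633, -427) - 222891 = (-3/2 - 13*(-427) - 13/4*(-427)²) - 222891 = (-3/2 + 5551 - 13/4*182329) - 222891 = (-3/2 + 5551 - 2370277/4) - 222891 = -2348079/4 - 222891 = -3239643/4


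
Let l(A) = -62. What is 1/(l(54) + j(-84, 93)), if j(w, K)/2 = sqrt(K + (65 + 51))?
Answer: -31/1504 - sqrt(209)/1504 ≈ -0.030224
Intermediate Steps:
j(w, K) = 2*sqrt(116 + K) (j(w, K) = 2*sqrt(K + (65 + 51)) = 2*sqrt(K + 116) = 2*sqrt(116 + K))
1/(l(54) + j(-84, 93)) = 1/(-62 + 2*sqrt(116 + 93)) = 1/(-62 + 2*sqrt(209))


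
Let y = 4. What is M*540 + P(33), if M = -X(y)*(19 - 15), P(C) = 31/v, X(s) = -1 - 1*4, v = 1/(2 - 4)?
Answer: 10738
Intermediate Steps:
v = -1/2 (v = 1/(-2) = -1/2 ≈ -0.50000)
X(s) = -5 (X(s) = -1 - 4 = -5)
P(C) = -62 (P(C) = 31/(-1/2) = 31*(-2) = -62)
M = 20 (M = -(-5)*(19 - 15) = -(-5)*4 = -1*(-20) = 20)
M*540 + P(33) = 20*540 - 62 = 10800 - 62 = 10738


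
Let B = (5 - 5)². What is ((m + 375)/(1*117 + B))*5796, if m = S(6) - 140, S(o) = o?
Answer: 155204/13 ≈ 11939.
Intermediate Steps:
m = -134 (m = 6 - 140 = -134)
B = 0 (B = 0² = 0)
((m + 375)/(1*117 + B))*5796 = ((-134 + 375)/(1*117 + 0))*5796 = (241/(117 + 0))*5796 = (241/117)*5796 = 155204/13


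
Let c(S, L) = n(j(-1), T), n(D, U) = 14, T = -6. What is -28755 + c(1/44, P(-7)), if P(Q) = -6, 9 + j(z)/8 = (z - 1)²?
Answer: -28741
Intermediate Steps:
j(z) = -72 + 8*(-1 + z)² (j(z) = -72 + 8*(z - 1)² = -72 + 8*(-1 + z)²)
c(S, L) = 14
-28755 + c(1/44, P(-7)) = -28755 + 14 = -28741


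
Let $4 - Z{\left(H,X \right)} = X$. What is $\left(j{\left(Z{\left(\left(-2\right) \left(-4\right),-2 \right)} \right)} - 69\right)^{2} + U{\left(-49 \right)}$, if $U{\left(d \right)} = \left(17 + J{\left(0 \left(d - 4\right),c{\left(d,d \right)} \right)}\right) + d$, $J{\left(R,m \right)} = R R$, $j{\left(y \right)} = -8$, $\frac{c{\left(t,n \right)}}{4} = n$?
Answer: $5897$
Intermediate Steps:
$c{\left(t,n \right)} = 4 n$
$Z{\left(H,X \right)} = 4 - X$
$J{\left(R,m \right)} = R^{2}$
$U{\left(d \right)} = 17 + d$ ($U{\left(d \right)} = \left(17 + \left(0 \left(d - 4\right)\right)^{2}\right) + d = \left(17 + \left(0 \left(-4 + d\right)\right)^{2}\right) + d = \left(17 + 0^{2}\right) + d = \left(17 + 0\right) + d = 17 + d$)
$\left(j{\left(Z{\left(\left(-2\right) \left(-4\right),-2 \right)} \right)} - 69\right)^{2} + U{\left(-49 \right)} = \left(-8 - 69\right)^{2} + \left(17 - 49\right) = \left(-77\right)^{2} - 32 = 5929 - 32 = 5897$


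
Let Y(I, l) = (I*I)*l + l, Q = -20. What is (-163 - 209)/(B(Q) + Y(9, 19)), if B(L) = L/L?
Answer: -372/1559 ≈ -0.23861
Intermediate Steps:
B(L) = 1
Y(I, l) = l + l*I² (Y(I, l) = I²*l + l = l*I² + l = l + l*I²)
(-163 - 209)/(B(Q) + Y(9, 19)) = (-163 - 209)/(1 + 19*(1 + 9²)) = -372/(1 + 19*(1 + 81)) = -372/(1 + 19*82) = -372/(1 + 1558) = -372/1559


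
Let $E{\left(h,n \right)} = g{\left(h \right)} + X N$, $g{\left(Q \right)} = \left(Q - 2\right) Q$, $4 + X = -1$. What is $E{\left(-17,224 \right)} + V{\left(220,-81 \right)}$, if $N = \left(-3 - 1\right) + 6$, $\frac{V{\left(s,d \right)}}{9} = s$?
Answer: $2293$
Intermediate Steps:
$X = -5$ ($X = -4 - 1 = -5$)
$g{\left(Q \right)} = Q \left(-2 + Q\right)$ ($g{\left(Q \right)} = \left(-2 + Q\right) Q = Q \left(-2 + Q\right)$)
$V{\left(s,d \right)} = 9 s$
$N = 2$ ($N = -4 + 6 = 2$)
$E{\left(h,n \right)} = -10 + h \left(-2 + h\right)$ ($E{\left(h,n \right)} = h \left(-2 + h\right) - 10 = -10 + h \left(-2 + h\right)$)
$E{\left(-17,224 \right)} + V{\left(220,-81 \right)} = \left(-10 - 17 \left(-2 - 17\right)\right) + 9 \cdot 220 = \left(-10 - -323\right) + 1980 = \left(-10 + 323\right) + 1980 = 313 + 1980 = 2293$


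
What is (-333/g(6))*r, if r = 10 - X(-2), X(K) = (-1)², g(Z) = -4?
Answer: 2997/4 ≈ 749.25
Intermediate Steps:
X(K) = 1
r = 9 (r = 10 - 1*1 = 10 - 1 = 9)
(-333/g(6))*r = -333/(-4)*9 = -333*(-1)/4*9 = -37*(-9/4)*9 = (333/4)*9 = 2997/4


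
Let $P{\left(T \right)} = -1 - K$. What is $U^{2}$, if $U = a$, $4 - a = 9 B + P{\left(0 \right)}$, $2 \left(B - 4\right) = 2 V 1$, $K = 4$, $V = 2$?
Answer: $2025$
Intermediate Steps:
$B = 6$ ($B = 4 + \frac{2 \cdot 2 \cdot 1}{2} = 4 + \frac{4 \cdot 1}{2} = 4 + \frac{1}{2} \cdot 4 = 4 + 2 = 6$)
$P{\left(T \right)} = -5$ ($P{\left(T \right)} = -1 - 4 = -5$)
$a = -45$ ($a = 4 - \left(9 \cdot 6 - 5\right) = 4 - \left(54 - 5\right) = 4 - 49 = -45$)
$U = -45$
$U^{2} = \left(-45\right)^{2} = 2025$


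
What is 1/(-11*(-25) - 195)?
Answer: 1/80 ≈ 0.012500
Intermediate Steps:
1/(-11*(-25) - 195) = 1/(275 - 195) = 1/80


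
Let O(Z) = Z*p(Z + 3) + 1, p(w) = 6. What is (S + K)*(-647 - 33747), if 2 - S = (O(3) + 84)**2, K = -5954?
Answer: 569599034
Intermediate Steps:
O(Z) = 1 + 6*Z (O(Z) = Z*6 + 1 = 6*Z + 1 = 1 + 6*Z)
S = -10607 (S = 2 - ((1 + 6*3) + 84)**2 = 2 - ((1 + 18) + 84)**2 = 2 - (19 + 84)**2 = 2 - 1*103**2 = 2 - 1*10609 = 2 - 10609 = -10607)
(S + K)*(-647 - 33747) = (-10607 - 5954)*(-647 - 33747) = -16561*(-34394) = 569599034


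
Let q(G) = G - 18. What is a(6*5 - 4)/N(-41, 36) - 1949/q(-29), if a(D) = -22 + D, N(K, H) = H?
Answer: 17588/423 ≈ 41.579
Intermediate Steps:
q(G) = -18 + G
a(6*5 - 4)/N(-41, 36) - 1949/q(-29) = (-22 + (6*5 - 4))/36 - 1949/(-18 - 29) = (-22 + (30 - 4))*(1/36) - 1949/(-47) = (-22 + 26)*(1/36) - 1949*(-1/47) = 4*(1/36) + 1949/47 = 1/9 + 1949/47 = 17588/423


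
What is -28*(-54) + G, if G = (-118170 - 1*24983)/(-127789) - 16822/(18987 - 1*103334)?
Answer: 16311495792545/10778618783 ≈ 1513.3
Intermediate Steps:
G = 14224192649/10778618783 (G = (-118170 - 24983)*(-1/127789) - 16822/(18987 - 103334) = -143153*(-1/127789) - 16822/(-84347) = 143153/127789 - 16822*(-1/84347) = 143153/127789 + 16822/84347 = 14224192649/10778618783 ≈ 1.3197)
-28*(-54) + G = -28*(-54) + 14224192649/10778618783 = 1512 + 14224192649/10778618783 = 16311495792545/10778618783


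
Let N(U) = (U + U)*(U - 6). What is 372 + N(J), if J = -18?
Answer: 1236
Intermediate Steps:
N(U) = 2*U*(-6 + U) (N(U) = (2*U)*(-6 + U) = 2*U*(-6 + U))
372 + N(J) = 372 + 2*(-18)*(-6 - 18) = 372 + 2*(-18)*(-24) = 372 + 864 = 1236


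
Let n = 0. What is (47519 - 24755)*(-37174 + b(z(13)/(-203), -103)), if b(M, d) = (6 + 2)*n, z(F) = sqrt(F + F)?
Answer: -846228936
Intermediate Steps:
z(F) = sqrt(2)*sqrt(F) (z(F) = sqrt(2*F) = sqrt(2)*sqrt(F))
b(M, d) = 0 (b(M, d) = (6 + 2)*0 = 8*0 = 0)
(47519 - 24755)*(-37174 + b(z(13)/(-203), -103)) = (47519 - 24755)*(-37174 + 0) = 22764*(-37174) = -846228936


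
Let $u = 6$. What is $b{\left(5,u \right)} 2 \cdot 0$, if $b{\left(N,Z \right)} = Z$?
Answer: $0$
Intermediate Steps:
$b{\left(5,u \right)} 2 \cdot 0 = 6 \cdot 2 \cdot 0 = 12 \cdot 0 = 0$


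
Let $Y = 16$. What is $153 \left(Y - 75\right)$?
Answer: $-9027$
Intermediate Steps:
$153 \left(Y - 75\right) = 153 \left(16 - 75\right) = 153 \left(-59\right) = -9027$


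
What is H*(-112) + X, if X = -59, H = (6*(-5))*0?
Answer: -59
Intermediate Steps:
H = 0 (H = -30*0 = 0)
H*(-112) + X = 0*(-112) - 59 = 0 - 59 = -59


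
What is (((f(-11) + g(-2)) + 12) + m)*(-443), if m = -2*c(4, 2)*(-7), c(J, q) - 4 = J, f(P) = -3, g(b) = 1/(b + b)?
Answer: -213969/4 ≈ -53492.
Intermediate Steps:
g(b) = 1/(2*b)
c(J, q) = 4 + J
m = 112 (m = -2*(4 + 4)*(-7) = -2*8*(-7) = -16*(-7) = 112)
(((f(-11) + g(-2)) + 12) + m)*(-443) = (((-3 + (½)/(-2)) + 12) + 112)*(-443) = (((-3 + (½)*(-½)) + 12) + 112)*(-443) = (((-3 - ¼) + 12) + 112)*(-443) = ((-13/4 + 12) + 112)*(-443) = (35/4 + 112)*(-443) = (483/4)*(-443) = -213969/4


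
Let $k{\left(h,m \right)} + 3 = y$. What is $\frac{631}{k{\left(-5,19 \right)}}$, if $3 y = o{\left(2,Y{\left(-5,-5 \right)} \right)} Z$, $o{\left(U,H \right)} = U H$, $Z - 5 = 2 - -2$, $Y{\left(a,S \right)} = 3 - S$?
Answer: $\frac{631}{45} \approx 14.022$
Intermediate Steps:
$Z = 9$ ($Z = 5 + \left(2 - -2\right) = 5 + \left(2 + 2\right) = 5 + 4 = 9$)
$o{\left(U,H \right)} = H U$
$y = 48$ ($y = \frac{\left(3 - -5\right) 2 \cdot 9}{3} = \frac{\left(3 + 5\right) 2 \cdot 9}{3} = \frac{8 \cdot 2 \cdot 9}{3} = \frac{16 \cdot 9}{3} = \frac{1}{3} \cdot 144 = 48$)
$k{\left(h,m \right)} = 45$ ($k{\left(h,m \right)} = -3 + 48 = 45$)
$\frac{631}{k{\left(-5,19 \right)}} = \frac{631}{45}$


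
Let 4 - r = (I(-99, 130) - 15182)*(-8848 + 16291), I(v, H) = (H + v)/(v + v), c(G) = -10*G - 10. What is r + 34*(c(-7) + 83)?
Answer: 2486124461/22 ≈ 1.1301e+8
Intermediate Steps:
c(G) = -10 - 10*G
I(v, H) = (H + v)/(2*v) (I(v, H) = (H + v)/((2*v)) = (H + v)*(1/(2*v)) = (H + v)/(2*v))
r = 2486017497/22 (r = 4 - ((½)*(130 - 99)/(-99) - 15182)*(-8848 + 16291) = 4 - ((½)*(-1/99)*31 - 15182)*7443 = 4 - (-31/198 - 15182)*7443 = 4 - (-3006067)*7443/198 = 4 - 1*(-2486017409/22) = 4 + 2486017409/22 = 2486017497/22 ≈ 1.1300e+8)
r + 34*(c(-7) + 83) = 2486017497/22 + 34*((-10 - 10*(-7)) + 83) = 2486017497/22 + 34*((-10 + 70) + 83) = 2486017497/22 + 34*(60 + 83) = 2486017497/22 + 34*143 = 2486017497/22 + 4862 = 2486124461/22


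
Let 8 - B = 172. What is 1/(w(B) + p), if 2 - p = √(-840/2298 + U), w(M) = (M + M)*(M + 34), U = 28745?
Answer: 16331886/696413273617 + √4216521685/696413273617 ≈ 2.3545e-5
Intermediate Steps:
B = -164 (B = 8 - 1*172 = 8 - 172 = -164)
w(M) = 2*M*(34 + M) (w(M) = (2*M)*(34 + M) = 2*M*(34 + M))
p = 2 - √4216521685/383 (p = 2 - √(-840/2298 + 28745) = 2 - √(-840*1/2298 + 28745) = 2 - √(-140/383 + 28745) = 2 - √(11009195/383) = 2 - √4216521685/383 ≈ -167.54)
1/(w(B) + p) = 1/(2*(-164)*(34 - 164) + (2 - √4216521685/383)) = 1/(2*(-164)*(-130) + (2 - √4216521685/383)) = 1/(42640 + (2 - √4216521685/383)) = 1/(42642 - √4216521685/383)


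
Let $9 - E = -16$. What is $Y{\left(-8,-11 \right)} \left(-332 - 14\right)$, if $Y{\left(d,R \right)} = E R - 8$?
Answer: $97918$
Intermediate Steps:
$E = 25$ ($E = 9 - -16 = 9 + 16 = 25$)
$Y{\left(d,R \right)} = -8 + 25 R$ ($Y{\left(d,R \right)} = 25 R - 8 = -8 + 25 R$)
$Y{\left(-8,-11 \right)} \left(-332 - 14\right) = \left(-8 + 25 \left(-11\right)\right) \left(-332 - 14\right) = \left(-8 - 275\right) \left(-346\right) = \left(-283\right) \left(-346\right) = 97918$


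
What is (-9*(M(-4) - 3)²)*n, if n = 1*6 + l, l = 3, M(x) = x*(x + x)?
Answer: -68121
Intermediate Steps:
M(x) = 2*x² (M(x) = x*(2*x) = 2*x²)
n = 9 (n = 1*6 + 3 = 6 + 3 = 9)
(-9*(M(-4) - 3)²)*n = -9*(2*(-4)² - 3)²*9 = -9*(2*16 - 3)²*9 = -9*(32 - 3)²*9 = -9*29²*9 = -9*841*9 = -7569*9 = -68121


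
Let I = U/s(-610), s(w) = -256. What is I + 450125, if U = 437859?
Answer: 114794141/256 ≈ 4.4841e+5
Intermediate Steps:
I = -437859/256 (I = 437859/(-256) = 437859*(-1/256) = -437859/256 ≈ -1710.4)
I + 450125 = -437859/256 + 450125 = 114794141/256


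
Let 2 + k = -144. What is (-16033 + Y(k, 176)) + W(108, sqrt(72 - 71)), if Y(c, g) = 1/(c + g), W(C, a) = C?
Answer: -477749/30 ≈ -15925.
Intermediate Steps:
k = -146 (k = -2 - 144 = -146)
(-16033 + Y(k, 176)) + W(108, sqrt(72 - 71)) = (-16033 + 1/(-146 + 176)) + 108 = (-16033 + 1/30) + 108 = -480989/30 + 108 = -477749/30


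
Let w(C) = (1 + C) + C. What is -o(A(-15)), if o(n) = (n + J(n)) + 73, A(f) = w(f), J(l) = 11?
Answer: -55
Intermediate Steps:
w(C) = 1 + 2*C
A(f) = 1 + 2*f
o(n) = 84 + n (o(n) = (n + 11) + 73 = (11 + n) + 73 = 84 + n)
-o(A(-15)) = -(84 + (1 + 2*(-15))) = -(84 + (1 - 30)) = -(84 - 29) = -1*55 = -55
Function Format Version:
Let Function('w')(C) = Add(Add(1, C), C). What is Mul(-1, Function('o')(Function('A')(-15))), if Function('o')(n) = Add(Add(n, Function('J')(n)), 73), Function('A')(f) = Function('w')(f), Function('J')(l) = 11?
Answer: -55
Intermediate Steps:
Function('w')(C) = Add(1, Mul(2, C))
Function('A')(f) = Add(1, Mul(2, f))
Function('o')(n) = Add(84, n) (Function('o')(n) = Add(Add(n, 11), 73) = Add(Add(11, n), 73) = Add(84, n))
Mul(-1, Function('o')(Function('A')(-15))) = Mul(-1, Add(84, Add(1, Mul(2, -15)))) = Mul(-1, Add(84, Add(1, -30))) = Mul(-1, Add(84, -29)) = Mul(-1, 55) = -55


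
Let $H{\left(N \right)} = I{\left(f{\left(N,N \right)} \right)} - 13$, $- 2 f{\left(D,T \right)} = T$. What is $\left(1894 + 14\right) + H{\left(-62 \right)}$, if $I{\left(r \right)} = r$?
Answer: $1926$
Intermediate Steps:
$f{\left(D,T \right)} = - \frac{T}{2}$
$H{\left(N \right)} = -13 - \frac{N}{2}$ ($H{\left(N \right)} = - \frac{N}{2} - 13 = -13 - \frac{N}{2}$)
$\left(1894 + 14\right) + H{\left(-62 \right)} = \left(1894 + 14\right) - -18 = 1908 + \left(-13 + 31\right) = 1908 + 18 = 1926$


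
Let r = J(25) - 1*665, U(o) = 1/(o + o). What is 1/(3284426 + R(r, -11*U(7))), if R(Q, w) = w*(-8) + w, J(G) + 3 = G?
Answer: 2/6568863 ≈ 3.0447e-7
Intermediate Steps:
J(G) = -3 + G
U(o) = 1/(2*o)
r = -643 (r = (-3 + 25) - 1*665 = 22 - 665 = -643)
R(Q, w) = -7*w (R(Q, w) = -8*w + w = -7*w)
1/(3284426 + R(r, -11*U(7))) = 1/(3284426 - (-77)*(1/2)/7) = 1/(3284426 - (-77)*(1/2)*(1/7)) = 1/(3284426 - (-77)/14) = 1/(3284426 - 7*(-11/14)) = 1/(3284426 + 11/2) = 1/(6568863/2) = 2/6568863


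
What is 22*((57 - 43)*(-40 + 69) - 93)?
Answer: 6886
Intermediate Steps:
22*((57 - 43)*(-40 + 69) - 93) = 22*(14*29 - 93) = 22*(406 - 93) = 22*313 = 6886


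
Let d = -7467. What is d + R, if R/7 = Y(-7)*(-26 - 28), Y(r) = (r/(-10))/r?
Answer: -37146/5 ≈ -7429.2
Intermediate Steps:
Y(r) = -⅒ (Y(r) = (r*(-⅒))/r = (-r/10)/r = -⅒)
R = 189/5 (R = 7*(-(-26 - 28)/10) = 7*(-⅒*(-54)) = 7*(27/5) = 189/5 ≈ 37.800)
d + R = -7467 + 189/5 = -37146/5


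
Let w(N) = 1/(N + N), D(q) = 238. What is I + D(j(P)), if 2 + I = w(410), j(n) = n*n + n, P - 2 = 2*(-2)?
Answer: 193521/820 ≈ 236.00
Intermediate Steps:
P = -2 (P = 2 + 2*(-2) = 2 - 4 = -2)
j(n) = n + n² (j(n) = n² + n = n + n²)
w(N) = 1/(2*N)
I = -1639/820 (I = -2 + (½)/410 = -2 + (½)*(1/410) = -2 + 1/820 = -1639/820 ≈ -1.9988)
I + D(j(P)) = -1639/820 + 238 = 193521/820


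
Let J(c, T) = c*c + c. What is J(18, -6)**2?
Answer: 116964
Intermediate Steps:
J(c, T) = c + c**2 (J(c, T) = c**2 + c = c + c**2)
J(18, -6)**2 = (18*(1 + 18))**2 = (18*19)**2 = 342**2 = 116964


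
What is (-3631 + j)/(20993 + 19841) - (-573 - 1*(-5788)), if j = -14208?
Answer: -212967149/40834 ≈ -5215.4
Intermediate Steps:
(-3631 + j)/(20993 + 19841) - (-573 - 1*(-5788)) = (-3631 - 14208)/(20993 + 19841) - (-573 - 1*(-5788)) = -17839/40834 - (-573 + 5788) = -17839*1/40834 - 1*5215 = -17839/40834 - 5215 = -212967149/40834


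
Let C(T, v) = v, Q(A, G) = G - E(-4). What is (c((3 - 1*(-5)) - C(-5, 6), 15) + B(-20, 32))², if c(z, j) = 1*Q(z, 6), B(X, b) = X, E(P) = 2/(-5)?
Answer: 4624/25 ≈ 184.96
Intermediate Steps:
E(P) = -⅖ (E(P) = 2*(-⅕) = -⅖)
Q(A, G) = ⅖ + G (Q(A, G) = G - 1*(-⅖) = G + ⅖ = ⅖ + G)
c(z, j) = 32/5 (c(z, j) = 1*(⅖ + 6) = 1*(32/5) = 32/5)
(c((3 - 1*(-5)) - C(-5, 6), 15) + B(-20, 32))² = (32/5 - 20)² = (-68/5)² = 4624/25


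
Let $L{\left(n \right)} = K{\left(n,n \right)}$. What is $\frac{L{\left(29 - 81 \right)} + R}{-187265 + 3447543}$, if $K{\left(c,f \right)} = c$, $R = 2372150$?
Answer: $\frac{1186049}{1630139} \approx 0.72758$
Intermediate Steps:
$L{\left(n \right)} = n$
$\frac{L{\left(29 - 81 \right)} + R}{-187265 + 3447543} = \frac{\left(29 - 81\right) + 2372150}{-187265 + 3447543} = \frac{-52 + 2372150}{3260278} = 2372098 \cdot \frac{1}{3260278} = \frac{1186049}{1630139}$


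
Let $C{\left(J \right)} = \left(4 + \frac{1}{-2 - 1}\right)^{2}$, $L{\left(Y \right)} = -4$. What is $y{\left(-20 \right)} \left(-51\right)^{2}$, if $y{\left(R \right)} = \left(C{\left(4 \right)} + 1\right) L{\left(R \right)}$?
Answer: $-150280$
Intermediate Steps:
$C{\left(J \right)} = \frac{121}{9}$ ($C{\left(J \right)} = \left(4 + \frac{1}{-3}\right)^{2} = \left(4 - \frac{1}{3}\right)^{2} = \left(\frac{11}{3}\right)^{2} = \frac{121}{9}$)
$y{\left(R \right)} = - \frac{520}{9}$ ($y{\left(R \right)} = \left(\frac{121}{9} + 1\right) \left(-4\right) = \frac{130}{9} \left(-4\right) = - \frac{520}{9}$)
$y{\left(-20 \right)} \left(-51\right)^{2} = - \frac{520 \left(-51\right)^{2}}{9} = \left(- \frac{520}{9}\right) 2601 = -150280$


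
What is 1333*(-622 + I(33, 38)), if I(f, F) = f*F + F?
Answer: 893110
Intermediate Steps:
I(f, F) = F + F*f (I(f, F) = F*f + F = F + F*f)
1333*(-622 + I(33, 38)) = 1333*(-622 + 38*(1 + 33)) = 1333*(-622 + 38*34) = 1333*(-622 + 1292) = 1333*670 = 893110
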